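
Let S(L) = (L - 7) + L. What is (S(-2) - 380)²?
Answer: 152881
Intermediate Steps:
S(L) = -7 + 2*L (S(L) = (-7 + L) + L = -7 + 2*L)
(S(-2) - 380)² = ((-7 + 2*(-2)) - 380)² = ((-7 - 4) - 380)² = (-11 - 380)² = (-391)² = 152881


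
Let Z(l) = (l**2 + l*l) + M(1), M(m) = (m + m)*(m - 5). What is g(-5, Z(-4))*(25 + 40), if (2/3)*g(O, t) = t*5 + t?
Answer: 14040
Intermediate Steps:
M(m) = 2*m*(-5 + m) (M(m) = (2*m)*(-5 + m) = 2*m*(-5 + m))
Z(l) = -8 + 2*l**2 (Z(l) = (l**2 + l*l) + 2*1*(-5 + 1) = (l**2 + l**2) + 2*1*(-4) = 2*l**2 - 8 = -8 + 2*l**2)
g(O, t) = 9*t (g(O, t) = 3*(t*5 + t)/2 = 3*(5*t + t)/2 = 3*(6*t)/2 = 9*t)
g(-5, Z(-4))*(25 + 40) = (9*(-8 + 2*(-4)**2))*(25 + 40) = (9*(-8 + 2*16))*65 = (9*(-8 + 32))*65 = (9*24)*65 = 216*65 = 14040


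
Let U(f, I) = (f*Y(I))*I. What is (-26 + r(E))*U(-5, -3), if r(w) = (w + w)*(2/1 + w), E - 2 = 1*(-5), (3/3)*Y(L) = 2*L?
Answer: 1800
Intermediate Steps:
Y(L) = 2*L
E = -3 (E = 2 + 1*(-5) = 2 - 5 = -3)
r(w) = 2*w*(2 + w) (r(w) = (2*w)*(2*1 + w) = (2*w)*(2 + w) = 2*w*(2 + w))
U(f, I) = 2*f*I² (U(f, I) = (f*(2*I))*I = (2*I*f)*I = 2*f*I²)
(-26 + r(E))*U(-5, -3) = (-26 + 2*(-3)*(2 - 3))*(2*(-5)*(-3)²) = (-26 + 2*(-3)*(-1))*(2*(-5)*9) = (-26 + 6)*(-90) = -20*(-90) = 1800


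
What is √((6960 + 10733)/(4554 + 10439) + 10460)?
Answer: √2351569183689/14993 ≈ 102.28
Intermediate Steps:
√((6960 + 10733)/(4554 + 10439) + 10460) = √(17693/14993 + 10460) = √(156844473/14993) = √2351569183689/14993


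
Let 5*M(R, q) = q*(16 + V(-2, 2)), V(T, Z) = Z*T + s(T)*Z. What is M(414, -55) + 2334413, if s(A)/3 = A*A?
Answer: 2334017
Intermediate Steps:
s(A) = 3*A**2 (s(A) = 3*(A*A) = 3*A**2)
V(T, Z) = T*Z + 3*Z*T**2 (V(T, Z) = Z*T + (3*T**2)*Z = T*Z + 3*Z*T**2)
M(R, q) = 36*q/5 (M(R, q) = (q*(16 - 2*2*(1 + 3*(-2))))/5 = (q*(16 - 2*2*(1 - 6)))/5 = (q*(16 - 2*2*(-5)))/5 = (q*(16 + 20))/5 = (q*36)/5 = (36*q)/5 = 36*q/5)
M(414, -55) + 2334413 = (36/5)*(-55) + 2334413 = -396 + 2334413 = 2334017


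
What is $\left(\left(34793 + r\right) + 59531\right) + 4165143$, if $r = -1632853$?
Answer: $2626614$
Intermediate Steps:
$\left(\left(34793 + r\right) + 59531\right) + 4165143 = \left(\left(34793 - 1632853\right) + 59531\right) + 4165143 = \left(-1598060 + 59531\right) + 4165143 = -1538529 + 4165143 = 2626614$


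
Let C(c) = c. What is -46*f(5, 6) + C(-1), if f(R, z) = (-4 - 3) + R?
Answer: 91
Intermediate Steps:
f(R, z) = -7 + R
-46*f(5, 6) + C(-1) = -46*(-7 + 5) - 1 = -46*(-2) - 1 = 92 - 1 = 91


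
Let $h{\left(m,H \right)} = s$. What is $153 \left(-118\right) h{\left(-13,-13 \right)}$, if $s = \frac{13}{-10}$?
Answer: $\frac{117351}{5} \approx 23470.0$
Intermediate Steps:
$s = - \frac{13}{10}$ ($s = 13 \left(- \frac{1}{10}\right) = - \frac{13}{10} \approx -1.3$)
$h{\left(m,H \right)} = - \frac{13}{10}$
$153 \left(-118\right) h{\left(-13,-13 \right)} = 153 \left(-118\right) \left(- \frac{13}{10}\right) = \left(-18054\right) \left(- \frac{13}{10}\right) = \frac{117351}{5}$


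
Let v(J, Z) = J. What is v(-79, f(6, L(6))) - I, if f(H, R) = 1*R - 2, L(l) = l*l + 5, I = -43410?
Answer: 43331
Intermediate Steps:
L(l) = 5 + l² (L(l) = l² + 5 = 5 + l²)
f(H, R) = -2 + R (f(H, R) = R - 2 = -2 + R)
v(-79, f(6, L(6))) - I = -79 - 1*(-43410) = -79 + 43410 = 43331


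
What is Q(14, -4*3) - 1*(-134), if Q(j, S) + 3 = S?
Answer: 119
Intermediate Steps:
Q(j, S) = -3 + S
Q(14, -4*3) - 1*(-134) = (-3 - 4*3) - 1*(-134) = (-3 - 12) + 134 = -15 + 134 = 119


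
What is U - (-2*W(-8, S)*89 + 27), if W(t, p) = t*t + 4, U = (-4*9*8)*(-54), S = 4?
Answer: 27629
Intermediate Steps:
U = 15552 (U = -36*8*(-54) = -288*(-54) = 15552)
W(t, p) = 4 + t² (W(t, p) = t² + 4 = 4 + t²)
U - (-2*W(-8, S)*89 + 27) = 15552 - (-2*(4 + (-8)²)*89 + 27) = 15552 - (-2*(4 + 64)*89 + 27) = 15552 - (-2*68*89 + 27) = 15552 - (-136*89 + 27) = 15552 - (-12104 + 27) = 15552 - 1*(-12077) = 15552 + 12077 = 27629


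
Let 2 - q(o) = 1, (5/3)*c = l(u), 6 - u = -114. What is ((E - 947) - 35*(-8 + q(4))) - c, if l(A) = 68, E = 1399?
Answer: 3281/5 ≈ 656.20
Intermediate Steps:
u = 120 (u = 6 - 1*(-114) = 6 + 114 = 120)
c = 204/5 (c = (3/5)*68 = 204/5 ≈ 40.800)
q(o) = 1 (q(o) = 2 - 1*1 = 2 - 1 = 1)
((E - 947) - 35*(-8 + q(4))) - c = ((1399 - 947) - 35*(-8 + 1)) - 1*204/5 = (452 - 35*(-7)) - 204/5 = (452 + 245) - 204/5 = 697 - 204/5 = 3281/5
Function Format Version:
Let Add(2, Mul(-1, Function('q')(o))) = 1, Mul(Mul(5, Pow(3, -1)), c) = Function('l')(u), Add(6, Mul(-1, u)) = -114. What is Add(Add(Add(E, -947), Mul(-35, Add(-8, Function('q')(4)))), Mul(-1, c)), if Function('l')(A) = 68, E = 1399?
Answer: Rational(3281, 5) ≈ 656.20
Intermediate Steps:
u = 120 (u = Add(6, Mul(-1, -114)) = Add(6, 114) = 120)
c = Rational(204, 5) (c = Mul(Rational(3, 5), 68) = Rational(204, 5) ≈ 40.800)
Function('q')(o) = 1 (Function('q')(o) = Add(2, Mul(-1, 1)) = Add(2, -1) = 1)
Add(Add(Add(E, -947), Mul(-35, Add(-8, Function('q')(4)))), Mul(-1, c)) = Add(Add(Add(1399, -947), Mul(-35, Add(-8, 1))), Mul(-1, Rational(204, 5))) = Add(Add(452, Mul(-35, -7)), Rational(-204, 5)) = Add(Add(452, 245), Rational(-204, 5)) = Add(697, Rational(-204, 5)) = Rational(3281, 5)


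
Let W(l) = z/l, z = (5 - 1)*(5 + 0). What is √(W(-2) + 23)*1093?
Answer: 1093*√13 ≈ 3940.9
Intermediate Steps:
z = 20 (z = 4*5 = 20)
W(l) = 20/l
√(W(-2) + 23)*1093 = √(20/(-2) + 23)*1093 = √(20*(-½) + 23)*1093 = √(-10 + 23)*1093 = √13*1093 = 1093*√13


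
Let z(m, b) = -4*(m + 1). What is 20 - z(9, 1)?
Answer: 60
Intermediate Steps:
z(m, b) = -4 - 4*m (z(m, b) = -4*(1 + m) = -4 - 4*m)
20 - z(9, 1) = 20 - (-4 - 4*9) = 20 - (-4 - 36) = 20 - 1*(-40) = 20 + 40 = 60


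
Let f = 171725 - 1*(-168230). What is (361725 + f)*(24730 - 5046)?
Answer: 13811869120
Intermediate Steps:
f = 339955 (f = 171725 + 168230 = 339955)
(361725 + f)*(24730 - 5046) = (361725 + 339955)*(24730 - 5046) = 701680*19684 = 13811869120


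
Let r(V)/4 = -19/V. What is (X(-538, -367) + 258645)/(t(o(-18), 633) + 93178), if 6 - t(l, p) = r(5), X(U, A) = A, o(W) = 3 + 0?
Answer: 645695/232998 ≈ 2.7712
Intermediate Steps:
o(W) = 3
r(V) = -76/V (r(V) = 4*(-19/V) = -76/V)
t(l, p) = 106/5 (t(l, p) = 6 - (-76)/5 = 6 - 1*(-76/5) = 6 + 76/5 = 106/5)
(X(-538, -367) + 258645)/(t(o(-18), 633) + 93178) = (-367 + 258645)/(106/5 + 93178) = 258278/(465996/5) = 258278*(5/465996) = 645695/232998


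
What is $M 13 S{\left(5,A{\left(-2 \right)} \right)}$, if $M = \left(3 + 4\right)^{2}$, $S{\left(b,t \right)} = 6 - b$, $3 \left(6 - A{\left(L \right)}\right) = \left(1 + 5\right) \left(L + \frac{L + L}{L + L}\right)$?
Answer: $637$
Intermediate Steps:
$A{\left(L \right)} = 4 - 2 L$ ($A{\left(L \right)} = 6 - \frac{\left(1 + 5\right) \left(L + \frac{L + L}{L + L}\right)}{3} = 6 - \frac{6 \left(L + \frac{2 L}{2 L}\right)}{3} = 6 - \frac{6 \left(L + 2 L \frac{1}{2 L}\right)}{3} = 6 - \frac{6 \left(L + 1\right)}{3} = 6 - \frac{6 \left(1 + L\right)}{3} = 6 - \frac{6 + 6 L}{3} = 6 - \left(2 + 2 L\right) = 4 - 2 L$)
$M = 49$ ($M = 7^{2} = 49$)
$M 13 S{\left(5,A{\left(-2 \right)} \right)} = 49 \cdot 13 \left(6 - 5\right) = 637 \left(6 - 5\right) = 637 \cdot 1 = 637$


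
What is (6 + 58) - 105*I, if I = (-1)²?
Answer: -41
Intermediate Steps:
I = 1
(6 + 58) - 105*I = (6 + 58) - 105*1 = 64 - 105 = -41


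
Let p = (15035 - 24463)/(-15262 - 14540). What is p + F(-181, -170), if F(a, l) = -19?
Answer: -278405/14901 ≈ -18.684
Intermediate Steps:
p = 4714/14901 (p = -9428/(-29802) = -9428*(-1/29802) = 4714/14901 ≈ 0.31635)
p + F(-181, -170) = 4714/14901 - 19 = -278405/14901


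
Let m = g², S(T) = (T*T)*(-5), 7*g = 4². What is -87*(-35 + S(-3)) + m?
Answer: 341296/49 ≈ 6965.2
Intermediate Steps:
g = 16/7 (g = (⅐)*4² = (⅐)*16 = 16/7 ≈ 2.2857)
S(T) = -5*T² (S(T) = T²*(-5) = -5*T²)
m = 256/49 (m = (16/7)² = 256/49 ≈ 5.2245)
-87*(-35 + S(-3)) + m = -87*(-35 - 5*(-3)²) + 256/49 = -87*(-35 - 5*9) + 256/49 = -87*(-35 - 45) + 256/49 = -87*(-80) + 256/49 = 6960 + 256/49 = 341296/49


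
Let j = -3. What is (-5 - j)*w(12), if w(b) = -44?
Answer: 88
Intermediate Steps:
(-5 - j)*w(12) = (-5 - 1*(-3))*(-44) = (-5 + 3)*(-44) = -2*(-44) = 88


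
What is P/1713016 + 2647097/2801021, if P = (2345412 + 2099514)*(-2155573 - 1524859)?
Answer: -5727824043007970765/599774223667 ≈ -9.5500e+6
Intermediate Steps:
P = -16359247888032 (P = 4444926*(-3680432) = -16359247888032)
P/1713016 + 2647097/2801021 = -16359247888032/1713016 + 2647097/2801021 = -16359247888032*1/1713016 + 2647097*(1/2801021) = -2044905986004/214127 + 2647097/2801021 = -5727824043007970765/599774223667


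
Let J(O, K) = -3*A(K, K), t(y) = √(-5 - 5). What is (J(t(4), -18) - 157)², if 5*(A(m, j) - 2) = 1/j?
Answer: 23902321/900 ≈ 26558.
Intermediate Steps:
A(m, j) = 2 + 1/(5*j)
t(y) = I*√10 (t(y) = √(-10) = I*√10)
J(O, K) = -6 - 3/(5*K) (J(O, K) = -3*(2 + 1/(5*K)) = -6 - 3/(5*K))
(J(t(4), -18) - 157)² = ((-6 - ⅗/(-18)) - 157)² = ((-6 - ⅗*(-1/18)) - 157)² = ((-6 + 1/30) - 157)² = (-179/30 - 157)² = (-4889/30)² = 23902321/900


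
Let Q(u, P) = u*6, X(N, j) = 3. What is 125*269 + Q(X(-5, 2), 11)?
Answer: 33643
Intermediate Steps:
Q(u, P) = 6*u
125*269 + Q(X(-5, 2), 11) = 125*269 + 6*3 = 33625 + 18 = 33643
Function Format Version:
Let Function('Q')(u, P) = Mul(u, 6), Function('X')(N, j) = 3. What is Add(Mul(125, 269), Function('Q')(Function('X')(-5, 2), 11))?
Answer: 33643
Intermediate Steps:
Function('Q')(u, P) = Mul(6, u)
Add(Mul(125, 269), Function('Q')(Function('X')(-5, 2), 11)) = Add(Mul(125, 269), Mul(6, 3)) = Add(33625, 18) = 33643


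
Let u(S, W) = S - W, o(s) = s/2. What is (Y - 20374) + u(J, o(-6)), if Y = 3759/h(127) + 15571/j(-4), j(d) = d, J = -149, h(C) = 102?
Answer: -1657561/68 ≈ -24376.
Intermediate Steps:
o(s) = s/2 (o(s) = s*(½) = s/2)
Y = -262201/68 (Y = 3759/102 + 15571/(-4) = 3759*(1/102) + 15571*(-¼) = 1253/34 - 15571/4 = -262201/68 ≈ -3855.9)
(Y - 20374) + u(J, o(-6)) = (-262201/68 - 20374) + (-149 - (-6)/2) = -1647633/68 + (-149 - 1*(-3)) = -1647633/68 + (-149 + 3) = -1647633/68 - 146 = -1657561/68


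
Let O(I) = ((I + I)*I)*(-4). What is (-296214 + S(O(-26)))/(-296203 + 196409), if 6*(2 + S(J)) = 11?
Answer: 1777285/598764 ≈ 2.9683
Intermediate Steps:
O(I) = -8*I² (O(I) = ((2*I)*I)*(-4) = (2*I²)*(-4) = -8*I²)
S(J) = -⅙ (S(J) = -2 + (⅙)*11 = -2 + 11/6 = -⅙)
(-296214 + S(O(-26)))/(-296203 + 196409) = (-296214 - ⅙)/(-296203 + 196409) = -1777285/6/(-99794) = -1777285/6*(-1/99794) = 1777285/598764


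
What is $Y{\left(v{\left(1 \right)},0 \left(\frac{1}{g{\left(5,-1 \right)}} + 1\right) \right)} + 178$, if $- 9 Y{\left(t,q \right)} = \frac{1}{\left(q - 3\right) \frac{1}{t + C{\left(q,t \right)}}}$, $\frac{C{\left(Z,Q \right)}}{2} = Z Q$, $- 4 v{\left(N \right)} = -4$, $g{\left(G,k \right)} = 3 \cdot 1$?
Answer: $\frac{4807}{27} \approx 178.04$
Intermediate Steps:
$g{\left(G,k \right)} = 3$
$v{\left(N \right)} = 1$ ($v{\left(N \right)} = \left(- \frac{1}{4}\right) \left(-4\right) = 1$)
$C{\left(Z,Q \right)} = 2 Q Z$ ($C{\left(Z,Q \right)} = 2 Z Q = 2 Q Z$)
$Y{\left(t,q \right)} = - \frac{t + 2 q t}{9 \left(-3 + q\right)}$ ($Y{\left(t,q \right)} = - \frac{1}{9 \frac{q - 3}{t + 2 t q}} = - \frac{1}{9 \frac{-3 + q}{t + 2 q t}} = - \frac{\frac{1}{-3 + q} \left(t + 2 q t\right)}{9} = - \frac{t + 2 q t}{9 \left(-3 + q\right)}$)
$Y{\left(v{\left(1 \right)},0 \left(\frac{1}{g{\left(5,-1 \right)}} + 1\right) \right)} + 178 = \frac{1}{9} \cdot 1 \frac{1}{-3 + 0 \left(\frac{1}{3} + 1\right)} \left(-1 - 2 \cdot 0 \left(\frac{1}{3} + 1\right)\right) + 178 = \frac{1}{9} \cdot 1 \frac{1}{-3 + 0 \cdot \frac{4}{3}} \left(-1 - 2 \cdot 0 \cdot \frac{4}{3}\right) + 178 = \frac{1}{9} \cdot 1 \frac{1}{-3 + 0} \left(-1 - 0\right) + 178 = \frac{1}{9} \cdot 1 \frac{1}{-3} \left(-1 + 0\right) + 178 = \frac{1}{9} \cdot 1 \left(- \frac{1}{3}\right) \left(-1\right) + 178 = \frac{1}{27} + 178 = \frac{4807}{27}$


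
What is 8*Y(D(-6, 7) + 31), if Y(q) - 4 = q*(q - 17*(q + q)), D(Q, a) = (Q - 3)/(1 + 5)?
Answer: -229714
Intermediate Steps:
D(Q, a) = -1/2 + Q/6 (D(Q, a) = (-3 + Q)/6 = (-3 + Q)*(1/6) = -1/2 + Q/6)
Y(q) = 4 - 33*q**2 (Y(q) = 4 + q*(q - 17*(q + q)) = 4 + q*(q - 34*q) = 4 + q*(-33*q) = 4 - 33*q**2)
8*Y(D(-6, 7) + 31) = 8*(4 - 33*((-1/2 + (1/6)*(-6)) + 31)**2) = 8*(4 - 33*((-1/2 - 1) + 31)**2) = 8*(4 - 33*(-3/2 + 31)**2) = 8*(4 - 33*(59/2)**2) = 8*(4 - 33*3481/4) = 8*(4 - 114873/4) = 8*(-114857/4) = -229714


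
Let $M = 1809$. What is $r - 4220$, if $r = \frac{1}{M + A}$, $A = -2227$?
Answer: $- \frac{1763961}{418} \approx -4220.0$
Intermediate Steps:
$r = - \frac{1}{418}$ ($r = \frac{1}{1809 - 2227} = \frac{1}{-418} = - \frac{1}{418} \approx -0.0023923$)
$r - 4220 = - \frac{1}{418} - 4220 = - \frac{1763961}{418}$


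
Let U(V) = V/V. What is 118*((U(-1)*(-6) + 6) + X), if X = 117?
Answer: 13806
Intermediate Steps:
U(V) = 1
118*((U(-1)*(-6) + 6) + X) = 118*((1*(-6) + 6) + 117) = 118*((-6 + 6) + 117) = 118*(0 + 117) = 118*117 = 13806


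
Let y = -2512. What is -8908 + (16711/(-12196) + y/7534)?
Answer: -409332561969/45942332 ≈ -8909.7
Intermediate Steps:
-8908 + (16711/(-12196) + y/7534) = -8908 + (16711/(-12196) - 2512/7534) = -8908 + (16711*(-1/12196) - 2512*1/7534) = -8908 + (-16711/12196 - 1256/3767) = -8908 - 78268513/45942332 = -409332561969/45942332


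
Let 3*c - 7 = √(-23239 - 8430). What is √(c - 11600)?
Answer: √(-104379 + 3*I*√31669)/3 ≈ 0.27541 + 107.69*I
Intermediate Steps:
c = 7/3 + I*√31669/3 (c = 7/3 + √(-23239 - 8430)/3 = 7/3 + √(-31669)/3 = 7/3 + (I*√31669)/3 = 7/3 + I*√31669/3 ≈ 2.3333 + 59.319*I)
√(c - 11600) = √((7/3 + I*√31669/3) - 11600) = √(-34793/3 + I*√31669/3)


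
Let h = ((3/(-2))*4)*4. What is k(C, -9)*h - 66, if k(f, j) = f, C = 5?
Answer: -186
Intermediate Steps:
h = -24 (h = ((3*(-1/2))*4)*4 = -3/2*4*4 = -6*4 = -24)
k(C, -9)*h - 66 = 5*(-24) - 66 = -120 - 66 = -186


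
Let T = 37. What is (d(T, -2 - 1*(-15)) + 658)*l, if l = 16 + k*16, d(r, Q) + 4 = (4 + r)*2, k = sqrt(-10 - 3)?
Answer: 11776 + 11776*I*sqrt(13) ≈ 11776.0 + 42459.0*I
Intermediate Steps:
k = I*sqrt(13) (k = sqrt(-13) = I*sqrt(13) ≈ 3.6056*I)
d(r, Q) = 4 + 2*r (d(r, Q) = -4 + (4 + r)*2 = -4 + (8 + 2*r) = 4 + 2*r)
l = 16 + 16*I*sqrt(13) (l = 16 + (I*sqrt(13))*16 = 16 + 16*I*sqrt(13) ≈ 16.0 + 57.689*I)
(d(T, -2 - 1*(-15)) + 658)*l = ((4 + 2*37) + 658)*(16 + 16*I*sqrt(13)) = ((4 + 74) + 658)*(16 + 16*I*sqrt(13)) = (78 + 658)*(16 + 16*I*sqrt(13)) = 736*(16 + 16*I*sqrt(13)) = 11776 + 11776*I*sqrt(13)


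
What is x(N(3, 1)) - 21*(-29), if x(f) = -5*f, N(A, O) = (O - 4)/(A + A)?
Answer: 1223/2 ≈ 611.50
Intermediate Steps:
N(A, O) = (-4 + O)/(2*A) (N(A, O) = (-4 + O)/((2*A)) = (-4 + O)*(1/(2*A)) = (-4 + O)/(2*A))
x(N(3, 1)) - 21*(-29) = -5*(-4 + 1)/(2*3) - 21*(-29) = -5*(-3)/(2*3) + 609 = -5*(-1/2) + 609 = 5/2 + 609 = 1223/2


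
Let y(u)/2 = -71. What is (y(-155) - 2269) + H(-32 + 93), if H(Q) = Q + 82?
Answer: -2268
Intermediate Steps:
H(Q) = 82 + Q
y(u) = -142 (y(u) = 2*(-71) = -142)
(y(-155) - 2269) + H(-32 + 93) = (-142 - 2269) + (82 + (-32 + 93)) = -2411 + (82 + 61) = -2411 + 143 = -2268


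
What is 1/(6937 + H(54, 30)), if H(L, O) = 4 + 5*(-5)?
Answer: 1/6916 ≈ 0.00014459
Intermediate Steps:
H(L, O) = -21 (H(L, O) = 4 - 25 = -21)
1/(6937 + H(54, 30)) = 1/(6937 - 21) = 1/6916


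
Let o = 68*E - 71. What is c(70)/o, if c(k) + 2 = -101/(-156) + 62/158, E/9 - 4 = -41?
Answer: 11833/279939660 ≈ 4.2270e-5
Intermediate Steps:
E = -333 (E = 36 + 9*(-41) = 36 - 369 = -333)
c(k) = -11833/12324 (c(k) = -2 + (-101/(-156) + 62/158) = -2 + (-101*(-1/156) + 62*(1/158)) = -2 + (101/156 + 31/79) = -2 + 12815/12324 = -11833/12324)
o = -22715 (o = 68*(-333) - 71 = -22644 - 71 = -22715)
c(70)/o = -11833/12324/(-22715) = -11833/12324*(-1/22715) = 11833/279939660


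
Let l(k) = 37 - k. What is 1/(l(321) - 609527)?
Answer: -1/609811 ≈ -1.6399e-6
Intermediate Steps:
1/(l(321) - 609527) = 1/((37 - 1*321) - 609527) = 1/((37 - 321) - 609527) = 1/(-284 - 609527) = 1/(-609811) = -1/609811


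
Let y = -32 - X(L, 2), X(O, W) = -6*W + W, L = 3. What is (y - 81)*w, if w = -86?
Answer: 8858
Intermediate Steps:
X(O, W) = -5*W
y = -22 (y = -32 - (-5)*2 = -32 - 1*(-10) = -32 + 10 = -22)
(y - 81)*w = (-22 - 81)*(-86) = -103*(-86) = 8858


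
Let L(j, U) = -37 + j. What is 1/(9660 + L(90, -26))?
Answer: 1/9713 ≈ 0.00010295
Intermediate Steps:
1/(9660 + L(90, -26)) = 1/(9660 + (-37 + 90)) = 1/(9660 + 53) = 1/9713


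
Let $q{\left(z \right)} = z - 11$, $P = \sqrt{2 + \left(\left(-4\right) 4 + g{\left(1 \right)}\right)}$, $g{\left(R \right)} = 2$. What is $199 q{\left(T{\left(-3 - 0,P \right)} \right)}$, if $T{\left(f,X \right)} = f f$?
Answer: $-398$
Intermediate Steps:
$P = 2 i \sqrt{3}$ ($P = \sqrt{2 + \left(\left(-4\right) 4 + 2\right)} = \sqrt{2 + \left(-16 + 2\right)} = \sqrt{2 - 14} = \sqrt{-12} = 2 i \sqrt{3} \approx 3.4641 i$)
$T{\left(f,X \right)} = f^{2}$
$q{\left(z \right)} = -11 + z$ ($q{\left(z \right)} = z - 11 = -11 + z$)
$199 q{\left(T{\left(-3 - 0,P \right)} \right)} = 199 \left(-11 + \left(-3 - 0\right)^{2}\right) = 199 \left(-11 + \left(-3 + 0\right)^{2}\right) = 199 \left(-11 + \left(-3\right)^{2}\right) = 199 \left(-11 + 9\right) = 199 \left(-2\right) = -398$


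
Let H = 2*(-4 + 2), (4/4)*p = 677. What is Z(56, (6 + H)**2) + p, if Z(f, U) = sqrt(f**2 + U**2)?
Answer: 677 + 4*sqrt(197) ≈ 733.14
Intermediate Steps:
p = 677
H = -4 (H = 2*(-2) = -4)
Z(f, U) = sqrt(U**2 + f**2)
Z(56, (6 + H)**2) + p = sqrt(((6 - 4)**2)**2 + 56**2) + 677 = sqrt((2**2)**2 + 3136) + 677 = sqrt(4**2 + 3136) + 677 = sqrt(16 + 3136) + 677 = sqrt(3152) + 677 = 4*sqrt(197) + 677 = 677 + 4*sqrt(197)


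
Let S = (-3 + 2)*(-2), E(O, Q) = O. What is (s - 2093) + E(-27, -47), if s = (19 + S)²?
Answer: -1679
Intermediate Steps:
S = 2 (S = -1*(-2) = 2)
s = 441 (s = (19 + 2)² = 21² = 441)
(s - 2093) + E(-27, -47) = (441 - 2093) - 27 = -1652 - 27 = -1679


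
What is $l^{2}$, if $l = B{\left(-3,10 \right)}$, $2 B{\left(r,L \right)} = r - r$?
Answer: $0$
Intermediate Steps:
$B{\left(r,L \right)} = 0$ ($B{\left(r,L \right)} = \frac{r - r}{2} = \frac{1}{2} \cdot 0 = 0$)
$l = 0$
$l^{2} = 0^{2} = 0$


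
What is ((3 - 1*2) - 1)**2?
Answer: 0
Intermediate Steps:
((3 - 1*2) - 1)**2 = ((3 - 2) - 1)**2 = (1 - 1)**2 = 0**2 = 0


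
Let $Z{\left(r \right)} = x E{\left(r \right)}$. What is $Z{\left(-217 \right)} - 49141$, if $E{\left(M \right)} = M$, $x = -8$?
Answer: $-47405$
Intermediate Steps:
$Z{\left(r \right)} = - 8 r$
$Z{\left(-217 \right)} - 49141 = \left(-8\right) \left(-217\right) - 49141 = 1736 - 49141 = -47405$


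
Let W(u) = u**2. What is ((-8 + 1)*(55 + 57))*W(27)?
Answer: -571536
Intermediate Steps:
((-8 + 1)*(55 + 57))*W(27) = ((-8 + 1)*(55 + 57))*27**2 = -7*112*729 = -784*729 = -571536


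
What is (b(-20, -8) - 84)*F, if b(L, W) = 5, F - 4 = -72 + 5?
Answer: 4977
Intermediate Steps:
F = -63 (F = 4 + (-72 + 5) = 4 - 67 = -63)
(b(-20, -8) - 84)*F = (5 - 84)*(-63) = -79*(-63) = 4977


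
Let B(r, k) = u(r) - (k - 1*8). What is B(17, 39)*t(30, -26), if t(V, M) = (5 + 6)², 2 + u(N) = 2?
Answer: -3751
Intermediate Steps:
u(N) = 0 (u(N) = -2 + 2 = 0)
t(V, M) = 121 (t(V, M) = 11² = 121)
B(r, k) = 8 - k (B(r, k) = 0 - (k - 1*8) = 0 - (k - 8) = 0 - (-8 + k) = 0 + (8 - k) = 8 - k)
B(17, 39)*t(30, -26) = (8 - 1*39)*121 = (8 - 39)*121 = -31*121 = -3751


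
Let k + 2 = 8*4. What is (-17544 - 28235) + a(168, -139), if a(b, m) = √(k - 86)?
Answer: -45779 + 2*I*√14 ≈ -45779.0 + 7.4833*I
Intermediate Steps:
k = 30 (k = -2 + 8*4 = -2 + 32 = 30)
a(b, m) = 2*I*√14 (a(b, m) = √(30 - 86) = √(-56) = 2*I*√14)
(-17544 - 28235) + a(168, -139) = (-17544 - 28235) + 2*I*√14 = -45779 + 2*I*√14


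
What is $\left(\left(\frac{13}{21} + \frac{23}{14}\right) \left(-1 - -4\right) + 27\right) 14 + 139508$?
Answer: $139981$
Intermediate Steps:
$\left(\left(\frac{13}{21} + \frac{23}{14}\right) \left(-1 - -4\right) + 27\right) 14 + 139508 = \left(\left(13 \cdot \frac{1}{21} + 23 \cdot \frac{1}{14}\right) \left(-1 + 4\right) + 27\right) 14 + 139508 = \left(\left(\frac{13}{21} + \frac{23}{14}\right) 3 + 27\right) 14 + 139508 = \left(\frac{95}{42} \cdot 3 + 27\right) 14 + 139508 = \left(\frac{95}{14} + 27\right) 14 + 139508 = \frac{473}{14} \cdot 14 + 139508 = 473 + 139508 = 139981$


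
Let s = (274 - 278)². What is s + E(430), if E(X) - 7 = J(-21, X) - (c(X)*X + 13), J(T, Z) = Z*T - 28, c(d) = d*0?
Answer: -9048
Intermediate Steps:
c(d) = 0
J(T, Z) = -28 + T*Z (J(T, Z) = T*Z - 28 = -28 + T*Z)
s = 16 (s = (-4)² = 16)
E(X) = -34 - 21*X (E(X) = 7 + ((-28 - 21*X) - (0*X + 13)) = 7 + ((-28 - 21*X) - (0 + 13)) = 7 + ((-28 - 21*X) - 1*13) = 7 + ((-28 - 21*X) - 13) = 7 + (-41 - 21*X) = -34 - 21*X)
s + E(430) = 16 + (-34 - 21*430) = 16 + (-34 - 9030) = 16 - 9064 = -9048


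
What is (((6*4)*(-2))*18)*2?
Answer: -1728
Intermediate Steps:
(((6*4)*(-2))*18)*2 = ((24*(-2))*18)*2 = -48*18*2 = -864*2 = -1728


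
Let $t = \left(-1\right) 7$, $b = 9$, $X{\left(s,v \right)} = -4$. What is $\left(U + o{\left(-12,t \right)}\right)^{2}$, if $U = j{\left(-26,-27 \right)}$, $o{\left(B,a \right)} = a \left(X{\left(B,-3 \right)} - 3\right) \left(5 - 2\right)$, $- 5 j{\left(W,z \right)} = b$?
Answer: $\frac{527076}{25} \approx 21083.0$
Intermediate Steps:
$j{\left(W,z \right)} = - \frac{9}{5}$ ($j{\left(W,z \right)} = \left(- \frac{1}{5}\right) 9 = - \frac{9}{5}$)
$t = -7$
$o{\left(B,a \right)} = - 21 a$ ($o{\left(B,a \right)} = a \left(-4 - 3\right) \left(5 - 2\right) = a \left(\left(-7\right) 3\right) = a \left(-21\right) = - 21 a$)
$U = - \frac{9}{5} \approx -1.8$
$\left(U + o{\left(-12,t \right)}\right)^{2} = \left(- \frac{9}{5} - -147\right)^{2} = \left(- \frac{9}{5} + 147\right)^{2} = \left(\frac{726}{5}\right)^{2} = \frac{527076}{25}$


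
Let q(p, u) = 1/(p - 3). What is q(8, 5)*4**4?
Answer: 256/5 ≈ 51.200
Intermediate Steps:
q(p, u) = 1/(-3 + p)
q(8, 5)*4**4 = 4**4/(-3 + 8) = 256/5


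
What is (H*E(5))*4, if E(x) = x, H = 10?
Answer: 200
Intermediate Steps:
(H*E(5))*4 = (10*5)*4 = 50*4 = 200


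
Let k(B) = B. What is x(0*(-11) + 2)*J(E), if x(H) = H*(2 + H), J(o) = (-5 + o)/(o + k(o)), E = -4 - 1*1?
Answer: 8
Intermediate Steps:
E = -5 (E = -4 - 1 = -5)
J(o) = (-5 + o)/(2*o) (J(o) = (-5 + o)/(o + o) = (-5 + o)/((2*o)) = (-5 + o)*(1/(2*o)) = (-5 + o)/(2*o))
x(0*(-11) + 2)*J(E) = ((0*(-11) + 2)*(2 + (0*(-11) + 2)))*((1/2)*(-5 - 5)/(-5)) = ((0 + 2)*(2 + (0 + 2)))*((1/2)*(-1/5)*(-10)) = (2*(2 + 2))*1 = (2*4)*1 = 8*1 = 8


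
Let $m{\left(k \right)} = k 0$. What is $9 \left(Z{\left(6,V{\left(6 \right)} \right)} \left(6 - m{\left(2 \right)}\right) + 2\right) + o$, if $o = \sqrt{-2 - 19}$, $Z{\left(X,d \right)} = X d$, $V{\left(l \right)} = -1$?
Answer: $-306 + i \sqrt{21} \approx -306.0 + 4.5826 i$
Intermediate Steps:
$m{\left(k \right)} = 0$
$o = i \sqrt{21}$ ($o = \sqrt{-21} = i \sqrt{21} \approx 4.5826 i$)
$9 \left(Z{\left(6,V{\left(6 \right)} \right)} \left(6 - m{\left(2 \right)}\right) + 2\right) + o = 9 \left(6 \left(-1\right) \left(6 - 0\right) + 2\right) + i \sqrt{21} = 9 \left(- 6 \left(6 + 0\right) + 2\right) + i \sqrt{21} = 9 \left(\left(-6\right) 6 + 2\right) + i \sqrt{21} = 9 \left(-36 + 2\right) + i \sqrt{21} = 9 \left(-34\right) + i \sqrt{21} = -306 + i \sqrt{21}$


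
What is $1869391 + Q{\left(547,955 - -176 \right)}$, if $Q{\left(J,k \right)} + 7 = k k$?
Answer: $3148545$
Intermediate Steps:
$Q{\left(J,k \right)} = -7 + k^{2}$ ($Q{\left(J,k \right)} = -7 + k k = -7 + k^{2}$)
$1869391 + Q{\left(547,955 - -176 \right)} = 1869391 - \left(7 - \left(955 - -176\right)^{2}\right) = 1869391 - \left(7 - \left(955 + 176\right)^{2}\right) = 1869391 - \left(7 - 1131^{2}\right) = 1869391 + \left(-7 + 1279161\right) = 1869391 + 1279154 = 3148545$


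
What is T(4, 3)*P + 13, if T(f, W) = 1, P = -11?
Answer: 2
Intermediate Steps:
T(4, 3)*P + 13 = 1*(-11) + 13 = -11 + 13 = 2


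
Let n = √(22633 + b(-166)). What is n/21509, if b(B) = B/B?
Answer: √22634/21509 ≈ 0.0069946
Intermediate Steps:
b(B) = 1
n = √22634 (n = √(22633 + 1) = √22634 ≈ 150.45)
n/21509 = √22634/21509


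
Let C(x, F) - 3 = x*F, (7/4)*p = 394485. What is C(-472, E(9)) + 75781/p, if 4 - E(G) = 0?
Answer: -424840919/225420 ≈ -1884.7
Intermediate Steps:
p = 225420 (p = (4/7)*394485 = 225420)
E(G) = 4 (E(G) = 4 - 1*0 = 4 + 0 = 4)
C(x, F) = 3 + F*x (C(x, F) = 3 + x*F = 3 + F*x)
C(-472, E(9)) + 75781/p = (3 + 4*(-472)) + 75781/225420 = (3 - 1888) + 75781*(1/225420) = -1885 + 75781/225420 = -424840919/225420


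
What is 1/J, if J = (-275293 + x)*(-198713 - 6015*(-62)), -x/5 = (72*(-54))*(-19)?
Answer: -1/112309511701 ≈ -8.9040e-12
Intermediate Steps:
x = -369360 (x = -5*72*(-54)*(-19) = -(-19440)*(-19) = -5*73872 = -369360)
J = -112309511701 (J = (-275293 - 369360)*(-198713 - 6015*(-62)) = -644653*(-198713 + 372930) = -644653*174217 = -112309511701)
1/J = 1/(-112309511701) = -1/112309511701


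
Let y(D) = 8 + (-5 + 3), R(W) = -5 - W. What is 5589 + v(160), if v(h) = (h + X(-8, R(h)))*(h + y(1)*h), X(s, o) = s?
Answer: 175829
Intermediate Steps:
y(D) = 6 (y(D) = 8 - 2 = 6)
v(h) = 7*h*(-8 + h) (v(h) = (h - 8)*(h + 6*h) = (-8 + h)*(7*h) = 7*h*(-8 + h))
5589 + v(160) = 5589 + 7*160*(-8 + 160) = 5589 + 7*160*152 = 5589 + 170240 = 175829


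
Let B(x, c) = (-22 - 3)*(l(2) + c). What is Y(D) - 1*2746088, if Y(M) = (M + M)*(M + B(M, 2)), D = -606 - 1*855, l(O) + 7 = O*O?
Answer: 1449904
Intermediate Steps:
l(O) = -7 + O² (l(O) = -7 + O*O = -7 + O²)
D = -1461 (D = -606 - 855 = -1461)
B(x, c) = 75 - 25*c (B(x, c) = (-22 - 3)*((-7 + 2²) + c) = -25*((-7 + 4) + c) = -25*(-3 + c) = 75 - 25*c)
Y(M) = 2*M*(25 + M) (Y(M) = (M + M)*(M + (75 - 25*2)) = (2*M)*(M + (75 - 50)) = (2*M)*(M + 25) = (2*M)*(25 + M) = 2*M*(25 + M))
Y(D) - 1*2746088 = 2*(-1461)*(25 - 1461) - 1*2746088 = 2*(-1461)*(-1436) - 2746088 = 4195992 - 2746088 = 1449904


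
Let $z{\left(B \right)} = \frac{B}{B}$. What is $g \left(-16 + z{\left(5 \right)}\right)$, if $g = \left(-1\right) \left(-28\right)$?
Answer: $-420$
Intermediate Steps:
$z{\left(B \right)} = 1$
$g = 28$
$g \left(-16 + z{\left(5 \right)}\right) = 28 \left(-16 + 1\right) = 28 \left(-15\right) = -420$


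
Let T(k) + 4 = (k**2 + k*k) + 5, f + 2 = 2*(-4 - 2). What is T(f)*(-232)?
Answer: -91176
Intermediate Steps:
f = -14 (f = -2 + 2*(-4 - 2) = -2 + 2*(-6) = -2 - 12 = -14)
T(k) = 1 + 2*k**2 (T(k) = -4 + ((k**2 + k*k) + 5) = -4 + ((k**2 + k**2) + 5) = -4 + (2*k**2 + 5) = -4 + (5 + 2*k**2) = 1 + 2*k**2)
T(f)*(-232) = (1 + 2*(-14)**2)*(-232) = (1 + 2*196)*(-232) = (1 + 392)*(-232) = 393*(-232) = -91176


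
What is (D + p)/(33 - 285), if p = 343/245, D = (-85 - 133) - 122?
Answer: 1693/1260 ≈ 1.3437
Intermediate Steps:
D = -340 (D = -218 - 122 = -340)
p = 7/5 (p = 343*(1/245) = 7/5 ≈ 1.4000)
(D + p)/(33 - 285) = (-340 + 7/5)/(33 - 285) = -1693/5/(-252) = -1693/5*(-1/252) = 1693/1260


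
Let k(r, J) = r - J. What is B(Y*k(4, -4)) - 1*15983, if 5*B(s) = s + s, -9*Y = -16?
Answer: -718979/45 ≈ -15977.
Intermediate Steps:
Y = 16/9 (Y = -1/9*(-16) = 16/9 ≈ 1.7778)
B(s) = 2*s/5 (B(s) = (s + s)/5 = (2*s)/5 = 2*s/5)
B(Y*k(4, -4)) - 1*15983 = 2*(16*(4 - 1*(-4))/9)/5 - 1*15983 = 2*(16*(4 + 4)/9)/5 - 15983 = 2*((16/9)*8)/5 - 15983 = (2/5)*(128/9) - 15983 = 256/45 - 15983 = -718979/45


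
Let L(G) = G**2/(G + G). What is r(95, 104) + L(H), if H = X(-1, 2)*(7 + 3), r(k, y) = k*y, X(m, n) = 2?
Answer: 9890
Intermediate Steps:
H = 20 (H = 2*(7 + 3) = 2*10 = 20)
L(G) = G/2 (L(G) = G**2/((2*G)) = (1/(2*G))*G**2 = G/2)
r(95, 104) + L(H) = 95*104 + (1/2)*20 = 9880 + 10 = 9890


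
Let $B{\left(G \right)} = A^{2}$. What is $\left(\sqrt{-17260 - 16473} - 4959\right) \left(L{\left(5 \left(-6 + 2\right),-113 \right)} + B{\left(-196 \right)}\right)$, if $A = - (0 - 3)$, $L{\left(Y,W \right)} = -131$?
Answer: $604998 - 122 i \sqrt{33733} \approx 6.05 \cdot 10^{5} - 22407.0 i$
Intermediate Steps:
$A = 3$ ($A = \left(-1\right) \left(-3\right) = 3$)
$B{\left(G \right)} = 9$ ($B{\left(G \right)} = 3^{2} = 9$)
$\left(\sqrt{-17260 - 16473} - 4959\right) \left(L{\left(5 \left(-6 + 2\right),-113 \right)} + B{\left(-196 \right)}\right) = \left(\sqrt{-17260 - 16473} - 4959\right) \left(-131 + 9\right) = \left(\sqrt{-33733} - 4959\right) \left(-122\right) = \left(i \sqrt{33733} - 4959\right) \left(-122\right) = \left(-4959 + i \sqrt{33733}\right) \left(-122\right) = 604998 - 122 i \sqrt{33733}$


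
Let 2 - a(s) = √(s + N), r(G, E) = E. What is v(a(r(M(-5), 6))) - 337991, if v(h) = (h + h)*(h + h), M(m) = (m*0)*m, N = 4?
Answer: -337935 - 16*√10 ≈ -3.3799e+5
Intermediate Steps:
M(m) = 0 (M(m) = 0*m = 0)
a(s) = 2 - √(4 + s) (a(s) = 2 - √(s + 4) = 2 - √(4 + s))
v(h) = 4*h² (v(h) = (2*h)*(2*h) = 4*h²)
v(a(r(M(-5), 6))) - 337991 = 4*(2 - √(4 + 6))² - 337991 = 4*(2 - √10)² - 337991 = -337991 + 4*(2 - √10)²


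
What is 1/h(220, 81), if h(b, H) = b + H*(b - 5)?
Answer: 1/17635 ≈ 5.6705e-5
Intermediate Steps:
h(b, H) = b + H*(-5 + b)
1/h(220, 81) = 1/(220 - 5*81 + 81*220) = 1/(220 - 405 + 17820) = 1/17635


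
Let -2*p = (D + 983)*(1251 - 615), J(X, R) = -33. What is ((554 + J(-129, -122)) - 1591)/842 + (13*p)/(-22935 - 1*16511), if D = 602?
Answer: 1368726290/8303383 ≈ 164.84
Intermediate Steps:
p = -504030 (p = -(602 + 983)*(1251 - 615)/2 = -1585*636/2 = -½*1008060 = -504030)
((554 + J(-129, -122)) - 1591)/842 + (13*p)/(-22935 - 1*16511) = ((554 - 33) - 1591)/842 + (13*(-504030))/(-22935 - 1*16511) = (521 - 1591)*(1/842) - 6552390/(-22935 - 16511) = -1070*1/842 - 6552390/(-39446) = -535/421 - 6552390*(-1/39446) = -535/421 + 3276195/19723 = 1368726290/8303383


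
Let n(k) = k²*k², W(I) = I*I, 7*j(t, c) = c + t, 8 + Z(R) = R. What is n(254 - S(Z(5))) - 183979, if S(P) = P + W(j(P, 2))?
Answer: 25139725903716117/5764801 ≈ 4.3609e+9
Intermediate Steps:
Z(R) = -8 + R
j(t, c) = c/7 + t/7 (j(t, c) = (c + t)/7 = c/7 + t/7)
W(I) = I²
S(P) = P + (2/7 + P/7)² (S(P) = P + ((⅐)*2 + P/7)² = P + (2/7 + P/7)²)
n(k) = k⁴
n(254 - S(Z(5))) - 183979 = (254 - ((-8 + 5) + (2 + (-8 + 5))²/49))⁴ - 183979 = (254 - (-3 + (2 - 3)²/49))⁴ - 183979 = (254 - (-3 + (1/49)*(-1)²))⁴ - 183979 = (254 - (-3 + (1/49)*1))⁴ - 183979 = (254 - (-3 + 1/49))⁴ - 183979 = (254 - 1*(-146/49))⁴ - 183979 = (254 + 146/49)⁴ - 183979 = (12592/49)⁴ - 183979 = 25140786506039296/5764801 - 183979 = 25139725903716117/5764801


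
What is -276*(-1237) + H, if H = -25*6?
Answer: 341262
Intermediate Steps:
H = -150
-276*(-1237) + H = -276*(-1237) - 150 = 341412 - 150 = 341262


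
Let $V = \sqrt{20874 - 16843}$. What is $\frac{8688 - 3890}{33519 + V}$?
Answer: $\frac{80412081}{561759665} - \frac{2399 \sqrt{4031}}{561759665} \approx 0.14287$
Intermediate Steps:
$V = \sqrt{4031} \approx 63.49$
$\frac{8688 - 3890}{33519 + V} = \frac{8688 - 3890}{33519 + \sqrt{4031}} = \frac{4798}{33519 + \sqrt{4031}}$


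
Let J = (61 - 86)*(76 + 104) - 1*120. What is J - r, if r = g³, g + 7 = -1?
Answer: -4108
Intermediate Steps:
g = -8 (g = -7 - 1 = -8)
r = -512 (r = (-8)³ = -512)
J = -4620 (J = -25*180 - 120 = -4500 - 120 = -4620)
J - r = -4620 - 1*(-512) = -4620 + 512 = -4108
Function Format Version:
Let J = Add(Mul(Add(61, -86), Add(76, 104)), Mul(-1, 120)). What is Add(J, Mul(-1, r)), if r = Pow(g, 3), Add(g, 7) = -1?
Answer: -4108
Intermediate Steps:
g = -8 (g = Add(-7, -1) = -8)
r = -512 (r = Pow(-8, 3) = -512)
J = -4620 (J = Add(Mul(-25, 180), -120) = Add(-4500, -120) = -4620)
Add(J, Mul(-1, r)) = Add(-4620, Mul(-1, -512)) = Add(-4620, 512) = -4108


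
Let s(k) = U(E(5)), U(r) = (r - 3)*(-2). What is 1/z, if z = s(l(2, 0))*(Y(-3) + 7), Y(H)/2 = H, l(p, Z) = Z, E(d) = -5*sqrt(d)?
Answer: -3/232 + 5*sqrt(5)/232 ≈ 0.035260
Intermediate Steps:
U(r) = 6 - 2*r (U(r) = (-3 + r)*(-2) = 6 - 2*r)
s(k) = 6 + 10*sqrt(5) (s(k) = 6 - (-10)*sqrt(5) = 6 + 10*sqrt(5))
Y(H) = 2*H
z = 6 + 10*sqrt(5) (z = (6 + 10*sqrt(5))*(2*(-3) + 7) = (6 + 10*sqrt(5))*(-6 + 7) = (6 + 10*sqrt(5))*1 = 6 + 10*sqrt(5) ≈ 28.361)
1/z = 1/(6 + 10*sqrt(5))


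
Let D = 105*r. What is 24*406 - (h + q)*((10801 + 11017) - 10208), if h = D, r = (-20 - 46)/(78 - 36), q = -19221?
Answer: 225081204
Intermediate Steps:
r = -11/7 (r = -66/42 = -66*1/42 = -11/7 ≈ -1.5714)
D = -165 (D = 105*(-11/7) = -165)
h = -165
24*406 - (h + q)*((10801 + 11017) - 10208) = 24*406 - (-165 - 19221)*((10801 + 11017) - 10208) = 9744 - (-19386)*(21818 - 10208) = 9744 - (-19386)*11610 = 9744 - 1*(-225071460) = 9744 + 225071460 = 225081204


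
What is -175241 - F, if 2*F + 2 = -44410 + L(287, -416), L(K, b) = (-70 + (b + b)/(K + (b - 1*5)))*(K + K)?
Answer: -9026707/67 ≈ -1.3473e+5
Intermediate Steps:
L(K, b) = 2*K*(-70 + 2*b/(-5 + K + b)) (L(K, b) = (-70 + (2*b)/(K + (b - 5)))*(2*K) = (-70 + (2*b)/(K + (-5 + b)))*(2*K) = (-70 + (2*b)/(-5 + K + b))*(2*K) = (-70 + 2*b/(-5 + K + b))*(2*K) = 2*K*(-70 + 2*b/(-5 + K + b)))
F = -2714440/67 (F = -1 + (-44410 + 4*287*(175 - 35*287 - 34*(-416))/(-5 + 287 - 416))/2 = -1 + (-44410 + 4*287*(175 - 10045 + 14144)/(-134))/2 = -1 + (-44410 + 4*287*(-1/134)*4274)/2 = -1 + (-44410 - 2453276/67)/2 = -1 + (½)*(-5428746/67) = -1 - 2714373/67 = -2714440/67 ≈ -40514.)
-175241 - F = -175241 - 1*(-2714440/67) = -175241 + 2714440/67 = -9026707/67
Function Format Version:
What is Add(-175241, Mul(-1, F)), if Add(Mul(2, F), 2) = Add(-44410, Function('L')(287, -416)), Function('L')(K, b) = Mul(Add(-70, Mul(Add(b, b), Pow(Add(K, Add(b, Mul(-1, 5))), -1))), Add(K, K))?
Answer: Rational(-9026707, 67) ≈ -1.3473e+5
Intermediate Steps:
Function('L')(K, b) = Mul(2, K, Add(-70, Mul(2, b, Pow(Add(-5, K, b), -1)))) (Function('L')(K, b) = Mul(Add(-70, Mul(Mul(2, b), Pow(Add(K, Add(b, -5)), -1))), Mul(2, K)) = Mul(Add(-70, Mul(Mul(2, b), Pow(Add(K, Add(-5, b)), -1))), Mul(2, K)) = Mul(Add(-70, Mul(Mul(2, b), Pow(Add(-5, K, b), -1))), Mul(2, K)) = Mul(Add(-70, Mul(2, b, Pow(Add(-5, K, b), -1))), Mul(2, K)) = Mul(2, K, Add(-70, Mul(2, b, Pow(Add(-5, K, b), -1)))))
F = Rational(-2714440, 67) (F = Add(-1, Mul(Rational(1, 2), Add(-44410, Mul(4, 287, Pow(Add(-5, 287, -416), -1), Add(175, Mul(-35, 287), Mul(-34, -416)))))) = Add(-1, Mul(Rational(1, 2), Add(-44410, Mul(4, 287, Pow(-134, -1), Add(175, -10045, 14144))))) = Add(-1, Mul(Rational(1, 2), Add(-44410, Mul(4, 287, Rational(-1, 134), 4274)))) = Add(-1, Mul(Rational(1, 2), Add(-44410, Rational(-2453276, 67)))) = Add(-1, Mul(Rational(1, 2), Rational(-5428746, 67))) = Add(-1, Rational(-2714373, 67)) = Rational(-2714440, 67) ≈ -40514.)
Add(-175241, Mul(-1, F)) = Add(-175241, Mul(-1, Rational(-2714440, 67))) = Add(-175241, Rational(2714440, 67)) = Rational(-9026707, 67)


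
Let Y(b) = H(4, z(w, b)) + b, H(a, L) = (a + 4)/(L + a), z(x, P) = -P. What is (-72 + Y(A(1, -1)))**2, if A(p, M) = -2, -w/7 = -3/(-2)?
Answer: 47524/9 ≈ 5280.4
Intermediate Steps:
w = -21/2 (w = -(-21)/(-2) = -(-21)*(-1)/2 = -7*3/2 = -21/2 ≈ -10.500)
H(a, L) = (4 + a)/(L + a)
Y(b) = b + 8/(4 - b) (Y(b) = (4 + 4)/(-b + 4) + b = 8/(4 - b) + b = b + 8/(4 - b))
(-72 + Y(A(1, -1)))**2 = (-72 + (-8 - 2*(-4 - 2))/(-4 - 2))**2 = (-72 + (-8 - 2*(-6))/(-6))**2 = (-72 - (-8 + 12)/6)**2 = (-72 - 1/6*4)**2 = (-72 - 2/3)**2 = (-218/3)**2 = 47524/9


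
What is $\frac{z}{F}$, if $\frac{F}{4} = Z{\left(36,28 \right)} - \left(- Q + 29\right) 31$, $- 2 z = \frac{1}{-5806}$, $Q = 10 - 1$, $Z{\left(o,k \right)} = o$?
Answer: $- \frac{1}{27125632} \approx -3.6866 \cdot 10^{-8}$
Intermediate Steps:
$Q = 9$
$z = \frac{1}{11612}$ ($z = - \frac{1}{2 \left(-5806\right)} = \left(- \frac{1}{2}\right) \left(- \frac{1}{5806}\right) = \frac{1}{11612} \approx 8.6118 \cdot 10^{-5}$)
$F = -2336$ ($F = 4 \left(36 - \left(\left(-1\right) 9 + 29\right) 31\right) = 4 \left(36 - \left(-9 + 29\right) 31\right) = 4 \left(36 - 20 \cdot 31\right) = 4 \left(36 - 620\right) = 4 \left(-584\right) = -2336$)
$\frac{z}{F} = \frac{1}{11612 \left(-2336\right)} = \frac{1}{11612} \left(- \frac{1}{2336}\right) = - \frac{1}{27125632}$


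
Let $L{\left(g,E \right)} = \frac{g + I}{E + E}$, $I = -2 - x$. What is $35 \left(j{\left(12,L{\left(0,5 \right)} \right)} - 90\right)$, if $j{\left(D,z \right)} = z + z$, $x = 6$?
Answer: $-3206$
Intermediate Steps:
$I = -8$ ($I = -2 - 6 = -8$)
$L{\left(g,E \right)} = \frac{-8 + g}{2 E}$ ($L{\left(g,E \right)} = \frac{g - 8}{E + E} = \frac{-8 + g}{2 E}$)
$j{\left(D,z \right)} = 2 z$
$35 \left(j{\left(12,L{\left(0,5 \right)} \right)} - 90\right) = 35 \left(2 \frac{-8 + 0}{2 \cdot 5} - 90\right) = 35 \left(2 \cdot \frac{1}{2} \cdot \frac{1}{5} \left(-8\right) - 90\right) = 35 \left(2 \left(- \frac{4}{5}\right) - 90\right) = 35 \left(- \frac{8}{5} - 90\right) = 35 \left(- \frac{458}{5}\right) = -3206$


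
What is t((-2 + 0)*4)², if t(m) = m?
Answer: 64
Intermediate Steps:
t((-2 + 0)*4)² = ((-2 + 0)*4)² = (-2*4)² = (-8)² = 64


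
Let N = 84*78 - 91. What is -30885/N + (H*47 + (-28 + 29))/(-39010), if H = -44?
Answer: -16781253/3549910 ≈ -4.7272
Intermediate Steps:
N = 6461 (N = 6552 - 91 = 6461)
-30885/N + (H*47 + (-28 + 29))/(-39010) = -30885/6461 + (-44*47 + (-28 + 29))/(-39010) = -30885*1/6461 + (-2068 + 1)*(-1/39010) = -435/91 - 2067*(-1/39010) = -435/91 + 2067/39010 = -16781253/3549910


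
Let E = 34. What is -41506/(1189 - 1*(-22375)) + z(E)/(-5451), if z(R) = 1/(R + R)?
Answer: -3846242393/2183605188 ≈ -1.7614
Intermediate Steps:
z(R) = 1/(2*R)
-41506/(1189 - 1*(-22375)) + z(E)/(-5451) = -41506/(1189 - 1*(-22375)) + ((1/2)/34)/(-5451) = -41506/(1189 + 22375) + ((1/2)*(1/34))*(-1/5451) = -41506/23564 + (1/68)*(-1/5451) = -41506*1/23564 - 1/370668 = -20753/11782 - 1/370668 = -3846242393/2183605188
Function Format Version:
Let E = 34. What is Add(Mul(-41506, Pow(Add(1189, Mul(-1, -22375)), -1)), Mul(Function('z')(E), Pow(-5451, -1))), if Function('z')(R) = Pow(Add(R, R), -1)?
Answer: Rational(-3846242393, 2183605188) ≈ -1.7614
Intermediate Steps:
Function('z')(R) = Mul(Rational(1, 2), Pow(R, -1)) (Function('z')(R) = Pow(Mul(2, R), -1) = Mul(Rational(1, 2), Pow(R, -1)))
Add(Mul(-41506, Pow(Add(1189, Mul(-1, -22375)), -1)), Mul(Function('z')(E), Pow(-5451, -1))) = Add(Mul(-41506, Pow(Add(1189, Mul(-1, -22375)), -1)), Mul(Mul(Rational(1, 2), Pow(34, -1)), Pow(-5451, -1))) = Add(Mul(-41506, Pow(Add(1189, 22375), -1)), Mul(Mul(Rational(1, 2), Rational(1, 34)), Rational(-1, 5451))) = Add(Mul(-41506, Pow(23564, -1)), Mul(Rational(1, 68), Rational(-1, 5451))) = Add(Mul(-41506, Rational(1, 23564)), Rational(-1, 370668)) = Add(Rational(-20753, 11782), Rational(-1, 370668)) = Rational(-3846242393, 2183605188)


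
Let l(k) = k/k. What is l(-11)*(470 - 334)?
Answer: 136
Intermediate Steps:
l(k) = 1
l(-11)*(470 - 334) = 1*(470 - 334) = 1*136 = 136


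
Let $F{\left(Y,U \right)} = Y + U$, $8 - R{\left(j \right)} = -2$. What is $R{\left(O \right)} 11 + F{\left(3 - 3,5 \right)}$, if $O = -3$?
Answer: $115$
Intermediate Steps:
$R{\left(j \right)} = 10$ ($R{\left(j \right)} = 8 - -2 = 8 + 2 = 10$)
$F{\left(Y,U \right)} = U + Y$
$R{\left(O \right)} 11 + F{\left(3 - 3,5 \right)} = 10 \cdot 11 + \left(5 + \left(3 - 3\right)\right) = 110 + \left(5 + \left(3 - 3\right)\right) = 110 + \left(5 + 0\right) = 110 + 5 = 115$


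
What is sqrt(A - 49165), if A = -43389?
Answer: I*sqrt(92554) ≈ 304.23*I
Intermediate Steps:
sqrt(A - 49165) = sqrt(-43389 - 49165) = sqrt(-92554) = I*sqrt(92554)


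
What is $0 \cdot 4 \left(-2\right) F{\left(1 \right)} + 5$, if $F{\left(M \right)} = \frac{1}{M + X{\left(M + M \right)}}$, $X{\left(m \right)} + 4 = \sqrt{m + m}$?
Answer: $5$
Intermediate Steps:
$X{\left(m \right)} = -4 + \sqrt{2} \sqrt{m}$ ($X{\left(m \right)} = -4 + \sqrt{m + m} = -4 + \sqrt{2 m} = -4 + \sqrt{2} \sqrt{m}$)
$F{\left(M \right)} = \frac{1}{-4 + M + 2 \sqrt{M}}$ ($F{\left(M \right)} = \frac{1}{M + \left(-4 + \sqrt{2} \sqrt{M + M}\right)} = \frac{1}{M + \left(-4 + \sqrt{2} \sqrt{2 M}\right)} = \frac{1}{M + \left(-4 + \sqrt{2} \sqrt{2} \sqrt{M}\right)} = \frac{1}{M + \left(-4 + 2 \sqrt{M}\right)} = \frac{1}{-4 + M + 2 \sqrt{M}}$)
$0 \cdot 4 \left(-2\right) F{\left(1 \right)} + 5 = \frac{0 \cdot 4 \left(-2\right)}{-4 + 1 + 2 \sqrt{1}} + 5 = \frac{0 \left(-2\right)}{-4 + 1 + 2 \cdot 1} + 5 = \frac{0}{-4 + 1 + 2} + 5 = \frac{0}{-1} + 5 = 0 \left(-1\right) + 5 = 0 + 5 = 5$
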